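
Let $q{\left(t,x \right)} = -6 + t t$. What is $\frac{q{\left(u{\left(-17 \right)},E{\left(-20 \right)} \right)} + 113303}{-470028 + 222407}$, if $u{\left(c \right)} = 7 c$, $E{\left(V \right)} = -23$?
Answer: $- \frac{127458}{247621} \approx -0.51473$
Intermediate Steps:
$q{\left(t,x \right)} = -6 + t^{2}$
$\frac{q{\left(u{\left(-17 \right)},E{\left(-20 \right)} \right)} + 113303}{-470028 + 222407} = \frac{\left(-6 + \left(7 \left(-17\right)\right)^{2}\right) + 113303}{-470028 + 222407} = \frac{\left(-6 + \left(-119\right)^{2}\right) + 113303}{-247621} = \left(\left(-6 + 14161\right) + 113303\right) \left(- \frac{1}{247621}\right) = \left(14155 + 113303\right) \left(- \frac{1}{247621}\right) = 127458 \left(- \frac{1}{247621}\right) = - \frac{127458}{247621}$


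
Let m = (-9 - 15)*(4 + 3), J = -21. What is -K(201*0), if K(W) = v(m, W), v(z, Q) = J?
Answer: 21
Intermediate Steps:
m = -168 (m = -24*7 = -168)
v(z, Q) = -21
K(W) = -21
-K(201*0) = -1*(-21) = 21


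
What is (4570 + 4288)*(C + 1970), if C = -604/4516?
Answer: 19700005982/1129 ≈ 1.7449e+7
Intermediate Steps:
C = -151/1129 (C = -604*1/4516 = -151/1129 ≈ -0.13375)
(4570 + 4288)*(C + 1970) = (4570 + 4288)*(-151/1129 + 1970) = 8858*(2223979/1129) = 19700005982/1129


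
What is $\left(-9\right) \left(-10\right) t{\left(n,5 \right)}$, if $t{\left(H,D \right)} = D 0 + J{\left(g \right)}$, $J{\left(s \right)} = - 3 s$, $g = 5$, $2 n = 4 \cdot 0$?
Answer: $-1350$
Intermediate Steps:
$n = 0$ ($n = \frac{4 \cdot 0}{2} = \frac{1}{2} \cdot 0 = 0$)
$t{\left(H,D \right)} = -15$ ($t{\left(H,D \right)} = D 0 - 15 = 0 - 15 = -15$)
$\left(-9\right) \left(-10\right) t{\left(n,5 \right)} = \left(-9\right) \left(-10\right) \left(-15\right) = 90 \left(-15\right) = -1350$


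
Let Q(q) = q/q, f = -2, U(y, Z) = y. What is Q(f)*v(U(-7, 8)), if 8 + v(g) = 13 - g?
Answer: 12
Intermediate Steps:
v(g) = 5 - g (v(g) = -8 + (13 - g) = 5 - g)
Q(q) = 1
Q(f)*v(U(-7, 8)) = 1*(5 - 1*(-7)) = 1*(5 + 7) = 1*12 = 12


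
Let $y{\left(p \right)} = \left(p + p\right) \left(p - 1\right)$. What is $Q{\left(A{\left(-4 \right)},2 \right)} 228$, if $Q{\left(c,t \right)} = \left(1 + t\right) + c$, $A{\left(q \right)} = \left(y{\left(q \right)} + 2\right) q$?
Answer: $-37620$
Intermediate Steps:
$y{\left(p \right)} = 2 p \left(-1 + p\right)$
$A{\left(q \right)} = q \left(2 + 2 q \left(-1 + q\right)\right)$ ($A{\left(q \right)} = \left(2 q \left(-1 + q\right) + 2\right) q = \left(2 + 2 q \left(-1 + q\right)\right) q = q \left(2 + 2 q \left(-1 + q\right)\right)$)
$Q{\left(c,t \right)} = 1 + c + t$
$Q{\left(A{\left(-4 \right)},2 \right)} 228 = \left(1 + 2 \left(-4\right) \left(1 - 4 \left(-1 - 4\right)\right) + 2\right) 228 = \left(1 + 2 \left(-4\right) \left(1 - -20\right) + 2\right) 228 = \left(1 + 2 \left(-4\right) \left(1 + 20\right) + 2\right) 228 = \left(1 + 2 \left(-4\right) 21 + 2\right) 228 = \left(1 - 168 + 2\right) 228 = \left(-165\right) 228 = -37620$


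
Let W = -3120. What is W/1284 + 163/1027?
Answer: -249579/109889 ≈ -2.2712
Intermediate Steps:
W/1284 + 163/1027 = -3120/1284 + 163/1027 = -3120*1/1284 + 163*(1/1027) = -260/107 + 163/1027 = -249579/109889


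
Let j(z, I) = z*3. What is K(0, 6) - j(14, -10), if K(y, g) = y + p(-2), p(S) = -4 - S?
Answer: -44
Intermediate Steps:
j(z, I) = 3*z
K(y, g) = -2 + y (K(y, g) = y + (-4 - 1*(-2)) = y + (-4 + 2) = y - 2 = -2 + y)
K(0, 6) - j(14, -10) = (-2 + 0) - 3*14 = -2 - 1*42 = -2 - 42 = -44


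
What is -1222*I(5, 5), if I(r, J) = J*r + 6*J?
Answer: -67210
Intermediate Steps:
I(r, J) = 6*J + J*r
-1222*I(5, 5) = -6110*(6 + 5) = -6110*11 = -1222*55 = -67210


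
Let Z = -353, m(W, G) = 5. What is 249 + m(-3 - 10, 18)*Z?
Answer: -1516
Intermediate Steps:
249 + m(-3 - 10, 18)*Z = 249 + 5*(-353) = 249 - 1765 = -1516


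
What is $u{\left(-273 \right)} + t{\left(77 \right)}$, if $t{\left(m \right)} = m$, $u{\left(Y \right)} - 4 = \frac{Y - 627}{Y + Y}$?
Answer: $\frac{7521}{91} \approx 82.648$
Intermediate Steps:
$u{\left(Y \right)} = 4 + \frac{-627 + Y}{2 Y}$ ($u{\left(Y \right)} = 4 + \frac{Y - 627}{Y + Y} = 4 + \frac{-627 + Y}{2 Y}$)
$u{\left(-273 \right)} + t{\left(77 \right)} = \frac{3 \left(-209 + 3 \left(-273\right)\right)}{2 \left(-273\right)} + 77 = \frac{3}{2} \left(- \frac{1}{273}\right) \left(-209 - 819\right) + 77 = \frac{3}{2} \left(- \frac{1}{273}\right) \left(-1028\right) + 77 = \frac{514}{91} + 77 = \frac{7521}{91}$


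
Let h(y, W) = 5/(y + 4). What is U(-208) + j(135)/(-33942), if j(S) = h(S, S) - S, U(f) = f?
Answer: -490656172/2358969 ≈ -208.00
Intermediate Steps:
h(y, W) = 5/(4 + y)
j(S) = -S + 5/(4 + S) (j(S) = 5/(4 + S) - S = -S + 5/(4 + S))
U(-208) + j(135)/(-33942) = -208 + ((5 - 1*135*(4 + 135))/(4 + 135))/(-33942) = -208 + ((5 - 1*135*139)/139)*(-1/33942) = -208 + ((5 - 18765)/139)*(-1/33942) = -208 + ((1/139)*(-18760))*(-1/33942) = -208 - 18760/139*(-1/33942) = -208 + 9380/2358969 = -490656172/2358969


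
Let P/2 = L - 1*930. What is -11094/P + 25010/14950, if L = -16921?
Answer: 52938116/26687245 ≈ 1.9836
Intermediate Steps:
P = -35702 (P = 2*(-16921 - 1*930) = 2*(-16921 - 930) = 2*(-17851) = -35702)
-11094/P + 25010/14950 = -11094/(-35702) + 25010/14950 = -11094*(-1/35702) + 25010*(1/14950) = 5547/17851 + 2501/1495 = 52938116/26687245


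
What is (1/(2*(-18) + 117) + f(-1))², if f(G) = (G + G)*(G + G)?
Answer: 105625/6561 ≈ 16.099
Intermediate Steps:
f(G) = 4*G² (f(G) = (2*G)*(2*G) = 4*G²)
(1/(2*(-18) + 117) + f(-1))² = (1/(2*(-18) + 117) + 4*(-1)²)² = (1/(-36 + 117) + 4*1)² = (1/81 + 4)² = (325/81)² = 105625/6561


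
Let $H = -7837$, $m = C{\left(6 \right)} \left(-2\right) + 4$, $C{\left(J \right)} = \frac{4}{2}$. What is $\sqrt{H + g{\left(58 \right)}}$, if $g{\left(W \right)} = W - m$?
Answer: $i \sqrt{7779} \approx 88.199 i$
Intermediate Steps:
$C{\left(J \right)} = 2$ ($C{\left(J \right)} = 4 \cdot \frac{1}{2} = 2$)
$m = 0$ ($m = 2 \left(-2\right) + 4 = -4 + 4 = 0$)
$g{\left(W \right)} = W$ ($g{\left(W \right)} = W - 0 = W + 0 = W$)
$\sqrt{H + g{\left(58 \right)}} = \sqrt{-7837 + 58} = \sqrt{-7779} = i \sqrt{7779}$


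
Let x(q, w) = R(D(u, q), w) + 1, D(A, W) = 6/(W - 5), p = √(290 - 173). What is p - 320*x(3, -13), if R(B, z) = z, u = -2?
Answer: 3840 + 3*√13 ≈ 3850.8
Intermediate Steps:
p = 3*√13 (p = √117 = 3*√13 ≈ 10.817)
D(A, W) = 6/(-5 + W)
x(q, w) = 1 + w (x(q, w) = w + 1 = 1 + w)
p - 320*x(3, -13) = 3*√13 - 320*(1 - 13) = 3*√13 - 320*(-12) = 3*√13 + 3840 = 3840 + 3*√13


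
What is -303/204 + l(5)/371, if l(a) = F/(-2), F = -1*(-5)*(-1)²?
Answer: -37641/25228 ≈ -1.4920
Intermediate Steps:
F = 5 (F = 5*1 = 5)
l(a) = -5/2 (l(a) = 5/(-2) = 5*(-½) = -5/2)
-303/204 + l(5)/371 = -303/204 - 5/2/371 = -303*1/204 - 5/2*1/371 = -101/68 - 5/742 = -37641/25228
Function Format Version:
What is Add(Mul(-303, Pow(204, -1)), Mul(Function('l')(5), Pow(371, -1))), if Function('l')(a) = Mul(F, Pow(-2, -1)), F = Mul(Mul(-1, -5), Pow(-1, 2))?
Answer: Rational(-37641, 25228) ≈ -1.4920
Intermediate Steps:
F = 5 (F = Mul(5, 1) = 5)
Function('l')(a) = Rational(-5, 2) (Function('l')(a) = Mul(5, Pow(-2, -1)) = Mul(5, Rational(-1, 2)) = Rational(-5, 2))
Add(Mul(-303, Pow(204, -1)), Mul(Function('l')(5), Pow(371, -1))) = Add(Mul(-303, Pow(204, -1)), Mul(Rational(-5, 2), Pow(371, -1))) = Add(Mul(-303, Rational(1, 204)), Mul(Rational(-5, 2), Rational(1, 371))) = Add(Rational(-101, 68), Rational(-5, 742)) = Rational(-37641, 25228)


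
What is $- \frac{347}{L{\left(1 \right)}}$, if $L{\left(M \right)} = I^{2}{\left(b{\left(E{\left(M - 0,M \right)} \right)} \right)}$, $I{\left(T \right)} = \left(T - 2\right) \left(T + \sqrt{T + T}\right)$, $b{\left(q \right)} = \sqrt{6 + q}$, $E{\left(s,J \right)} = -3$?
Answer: $- \frac{347}{\left(-3 + 2 \sqrt{3} - \sqrt{2} \cdot 3^{\frac{3}{4}} + 2 \sqrt{2} \sqrt[4]{3}\right)^{2}} \approx -374.32$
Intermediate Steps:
$I{\left(T \right)} = \left(-2 + T\right) \left(T + \sqrt{2} \sqrt{T}\right)$ ($I{\left(T \right)} = \left(-2 + T\right) \left(T + \sqrt{2 T}\right) = \left(-2 + T\right) \left(T + \sqrt{2} \sqrt{T}\right)$)
$L{\left(M \right)} = \left(3 - 2 \sqrt{3} + \sqrt{2} \cdot 3^{\frac{3}{4}} - 2 \sqrt{2} \sqrt[4]{3}\right)^{2}$ ($L{\left(M \right)} = \left(\left(\sqrt{6 - 3}\right)^{2} - 2 \sqrt{6 - 3} + \sqrt{2} \left(\sqrt{6 - 3}\right)^{\frac{3}{2}} - 2 \sqrt{2} \sqrt{\sqrt{6 - 3}}\right)^{2} = \left(\left(\sqrt{3}\right)^{2} - 2 \sqrt{3} + \sqrt{2} \left(\sqrt{3}\right)^{\frac{3}{2}} - 2 \sqrt{2} \sqrt{\sqrt{3}}\right)^{2} = \left(3 - 2 \sqrt{3} + \sqrt{2} \cdot 3^{\frac{3}{4}} - 2 \sqrt{2} \sqrt[4]{3}\right)^{2}$)
$- \frac{347}{L{\left(1 \right)}} = - \frac{347}{\left(-3 + 2 \sqrt{3} - \sqrt{2} \cdot 3^{\frac{3}{4}} + 2 \sqrt{2} \sqrt[4]{3}\right)^{2}}$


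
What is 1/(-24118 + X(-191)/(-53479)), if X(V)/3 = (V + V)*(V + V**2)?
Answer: -53479/1248218182 ≈ -4.2844e-5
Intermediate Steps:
X(V) = 6*V*(V + V**2) (X(V) = 3*((V + V)*(V + V**2)) = 3*((2*V)*(V + V**2)) = 3*(2*V*(V + V**2)) = 6*V*(V + V**2))
1/(-24118 + X(-191)/(-53479)) = 1/(-24118 + (6*(-191)**2*(1 - 191))/(-53479)) = 1/(-24118 + (6*36481*(-190))*(-1/53479)) = 1/(-24118 - 41588340*(-1/53479)) = 1/(-24118 + 41588340/53479) = 1/(-1248218182/53479) = -53479/1248218182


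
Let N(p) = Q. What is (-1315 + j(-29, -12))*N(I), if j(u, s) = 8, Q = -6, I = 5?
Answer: 7842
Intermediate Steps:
N(p) = -6
(-1315 + j(-29, -12))*N(I) = (-1315 + 8)*(-6) = -1307*(-6) = 7842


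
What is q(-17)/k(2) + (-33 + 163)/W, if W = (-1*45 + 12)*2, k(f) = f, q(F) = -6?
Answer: -164/33 ≈ -4.9697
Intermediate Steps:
W = -66 (W = (-45 + 12)*2 = -33*2 = -66)
q(-17)/k(2) + (-33 + 163)/W = -6/2 + (-33 + 163)/(-66) = -6*1/2 + 130*(-1/66) = -3 - 65/33 = -164/33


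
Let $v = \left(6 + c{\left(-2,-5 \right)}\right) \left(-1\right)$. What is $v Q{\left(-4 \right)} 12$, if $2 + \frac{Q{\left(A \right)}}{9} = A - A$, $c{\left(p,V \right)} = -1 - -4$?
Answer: $1944$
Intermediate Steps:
$c{\left(p,V \right)} = 3$ ($c{\left(p,V \right)} = -1 + 4 = 3$)
$Q{\left(A \right)} = -18$ ($Q{\left(A \right)} = -18 + 9 \left(A - A\right) = -18 + 9 \cdot 0 = -18 + 0 = -18$)
$v = -9$ ($v = \left(6 + 3\right) \left(-1\right) = 9 \left(-1\right) = -9$)
$v Q{\left(-4 \right)} 12 = \left(-9\right) \left(-18\right) 12 = 162 \cdot 12 = 1944$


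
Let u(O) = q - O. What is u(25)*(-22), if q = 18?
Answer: 154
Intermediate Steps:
u(O) = 18 - O
u(25)*(-22) = (18 - 1*25)*(-22) = (18 - 25)*(-22) = -7*(-22) = 154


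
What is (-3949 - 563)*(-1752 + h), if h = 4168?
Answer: -10900992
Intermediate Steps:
(-3949 - 563)*(-1752 + h) = (-3949 - 563)*(-1752 + 4168) = -4512*2416 = -10900992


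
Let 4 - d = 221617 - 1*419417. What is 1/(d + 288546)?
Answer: 1/486350 ≈ 2.0561e-6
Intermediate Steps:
d = 197804 (d = 4 - (221617 - 1*419417) = 4 - (221617 - 419417) = 4 - 1*(-197800) = 4 + 197800 = 197804)
1/(d + 288546) = 1/(197804 + 288546) = 1/486350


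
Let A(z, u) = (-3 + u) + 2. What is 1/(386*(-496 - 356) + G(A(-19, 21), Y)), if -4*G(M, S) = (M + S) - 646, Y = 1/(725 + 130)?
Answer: -3420/1124207011 ≈ -3.0421e-6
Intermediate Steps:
A(z, u) = -1 + u
Y = 1/855 ≈ 0.0011696
G(M, S) = 323/2 - M/4 - S/4 (G(M, S) = -((M + S) - 646)/4 = -(-646 + M + S)/4 = 323/2 - M/4 - S/4)
1/(386*(-496 - 356) + G(A(-19, 21), Y)) = 1/(386*(-496 - 356) + (323/2 - (-1 + 21)/4 - 1/4*1/855)) = 1/(386*(-852) + (323/2 - 1/4*20 - 1/3420)) = 1/(-328872 + (323/2 - 5 - 1/3420)) = 1/(-328872 + 535229/3420) = 1/(-1124207011/3420) = -3420/1124207011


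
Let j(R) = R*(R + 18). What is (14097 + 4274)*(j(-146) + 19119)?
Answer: 694552397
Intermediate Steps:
j(R) = R*(18 + R)
(14097 + 4274)*(j(-146) + 19119) = (14097 + 4274)*(-146*(18 - 146) + 19119) = 18371*(-146*(-128) + 19119) = 18371*(18688 + 19119) = 18371*37807 = 694552397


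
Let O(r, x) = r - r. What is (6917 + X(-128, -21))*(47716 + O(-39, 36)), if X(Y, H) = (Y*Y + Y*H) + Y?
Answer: 1233983476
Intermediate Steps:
X(Y, H) = Y + Y² + H*Y (X(Y, H) = (Y² + H*Y) + Y = Y + Y² + H*Y)
O(r, x) = 0
(6917 + X(-128, -21))*(47716 + O(-39, 36)) = (6917 - 128*(1 - 21 - 128))*(47716 + 0) = (6917 - 128*(-148))*47716 = (6917 + 18944)*47716 = 25861*47716 = 1233983476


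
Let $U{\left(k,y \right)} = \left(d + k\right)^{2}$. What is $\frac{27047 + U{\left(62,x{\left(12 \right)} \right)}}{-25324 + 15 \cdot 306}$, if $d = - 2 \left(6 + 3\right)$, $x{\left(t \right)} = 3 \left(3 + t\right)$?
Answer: $- \frac{28983}{20734} \approx -1.3978$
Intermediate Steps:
$x{\left(t \right)} = 9 + 3 t$
$d = -18$ ($d = \left(-2\right) 9 = -18$)
$U{\left(k,y \right)} = \left(-18 + k\right)^{2}$
$\frac{27047 + U{\left(62,x{\left(12 \right)} \right)}}{-25324 + 15 \cdot 306} = \frac{27047 + \left(-18 + 62\right)^{2}}{-25324 + 15 \cdot 306} = \frac{27047 + 44^{2}}{-25324 + 4590} = \frac{27047 + 1936}{-20734} = 28983 \left(- \frac{1}{20734}\right) = - \frac{28983}{20734}$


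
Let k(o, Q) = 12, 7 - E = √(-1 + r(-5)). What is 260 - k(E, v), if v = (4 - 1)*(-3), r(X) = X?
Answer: 248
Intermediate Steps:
v = -9 (v = 3*(-3) = -9)
E = 7 - I*√6 (E = 7 - √(-1 - 5) = 7 - √(-6) = 7 - I*√6 ≈ 7.0 - 2.4495*I)
260 - k(E, v) = 260 - 1*12 = 260 - 12 = 248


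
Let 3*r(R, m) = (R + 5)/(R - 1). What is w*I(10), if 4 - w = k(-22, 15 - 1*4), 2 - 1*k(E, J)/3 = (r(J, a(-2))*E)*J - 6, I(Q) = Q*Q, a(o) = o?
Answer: -40720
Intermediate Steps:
I(Q) = Q²
r(R, m) = (5 + R)/(3*(-1 + R)) (r(R, m) = ((R + 5)/(R - 1))/3 = ((5 + R)/(-1 + R))/3 = (5 + R)/(3*(-1 + R)))
k(E, J) = 24 - E*J*(5 + J)/(-1 + J) (k(E, J) = 6 - 3*((((5 + J)/(3*(-1 + J)))*E)*J - 6) = 6 - 3*((E*(5 + J)/(3*(-1 + J)))*J - 6) = 6 - 3*(E*J*(5 + J)/(3*(-1 + J)) - 6) = 6 - 3*(-6 + E*J*(5 + J)/(3*(-1 + J))) = 6 + (18 - E*J*(5 + J)/(-1 + J)) = 24 - E*J*(5 + J)/(-1 + J))
w = -2036/5 (w = 4 - (-24 + 24*(15 - 1*4) - 1*(-22)*(15 - 1*4)*(5 + (15 - 1*4)))/(-1 + (15 - 1*4)) = 4 - (-24 + 24*(15 - 4) - 1*(-22)*(15 - 4)*(5 + (15 - 4)))/(-1 + (15 - 4)) = 4 - (-24 + 24*11 - 1*(-22)*11*(5 + 11))/(-1 + 11) = 4 - (-24 + 264 - 1*(-22)*11*16)/10 = 4 - (-24 + 264 + 3872)/10 = 4 - 4112/10 = 4 - 1*2056/5 = 4 - 2056/5 = -2036/5 ≈ -407.20)
w*I(10) = -2036/5*10² = -2036/5*100 = -40720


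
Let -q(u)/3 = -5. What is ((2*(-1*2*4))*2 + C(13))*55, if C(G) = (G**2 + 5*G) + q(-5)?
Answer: 11935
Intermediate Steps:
q(u) = 15 (q(u) = -3*(-5) = 15)
C(G) = 15 + G**2 + 5*G (C(G) = (G**2 + 5*G) + 15 = 15 + G**2 + 5*G)
((2*(-1*2*4))*2 + C(13))*55 = ((2*(-1*2*4))*2 + (15 + 13**2 + 5*13))*55 = ((2*(-2*4))*2 + (15 + 169 + 65))*55 = ((2*(-8))*2 + 249)*55 = (-16*2 + 249)*55 = (-32 + 249)*55 = 217*55 = 11935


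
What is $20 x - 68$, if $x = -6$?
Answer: $-188$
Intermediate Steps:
$20 x - 68 = 20 \left(-6\right) - 68 = -120 - 68 = -188$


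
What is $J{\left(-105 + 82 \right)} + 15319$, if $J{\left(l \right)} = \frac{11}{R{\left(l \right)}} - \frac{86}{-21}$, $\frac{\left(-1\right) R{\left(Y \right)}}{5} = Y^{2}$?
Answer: $\frac{851121094}{55545} \approx 15323.0$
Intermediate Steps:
$R{\left(Y \right)} = - 5 Y^{2}$
$J{\left(l \right)} = \frac{86}{21} - \frac{11}{5 l^{2}}$ ($J{\left(l \right)} = \frac{11}{\left(-5\right) l^{2}} - \frac{86}{-21} = 11 \left(- \frac{1}{5 l^{2}}\right) - - \frac{86}{21} = - \frac{11}{5 l^{2}} + \frac{86}{21} = \frac{86}{21} - \frac{11}{5 l^{2}}$)
$J{\left(-105 + 82 \right)} + 15319 = \left(\frac{86}{21} - \frac{11}{5 \left(-105 + 82\right)^{2}}\right) + 15319 = \left(\frac{86}{21} - \frac{11}{5 \cdot 529}\right) + 15319 = \left(\frac{86}{21} - \frac{11}{2645}\right) + 15319 = \frac{227239}{55545} + 15319 = \frac{851121094}{55545}$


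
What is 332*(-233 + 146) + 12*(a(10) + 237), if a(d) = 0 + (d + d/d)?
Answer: -25908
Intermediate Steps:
a(d) = 1 + d (a(d) = 0 + (d + 1) = 0 + (1 + d) = 1 + d)
332*(-233 + 146) + 12*(a(10) + 237) = 332*(-233 + 146) + 12*((1 + 10) + 237) = 332*(-87) + 12*(11 + 237) = -28884 + 12*248 = -28884 + 2976 = -25908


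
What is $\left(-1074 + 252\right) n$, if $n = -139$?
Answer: $114258$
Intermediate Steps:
$\left(-1074 + 252\right) n = \left(-1074 + 252\right) \left(-139\right) = \left(-822\right) \left(-139\right) = 114258$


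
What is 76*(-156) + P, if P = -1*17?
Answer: -11873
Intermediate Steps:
P = -17
76*(-156) + P = 76*(-156) - 17 = -11856 - 17 = -11873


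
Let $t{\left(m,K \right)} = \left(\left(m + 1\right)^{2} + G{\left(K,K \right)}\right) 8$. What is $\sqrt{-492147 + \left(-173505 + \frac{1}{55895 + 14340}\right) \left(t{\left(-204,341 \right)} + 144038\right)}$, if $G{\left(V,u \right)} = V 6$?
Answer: $\frac{i \sqrt{419456461505283202495}}{70235} \approx 2.916 \cdot 10^{5} i$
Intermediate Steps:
$G{\left(V,u \right)} = 6 V$
$t{\left(m,K \right)} = 8 \left(1 + m\right)^{2} + 48 K$ ($t{\left(m,K \right)} = \left(\left(m + 1\right)^{2} + 6 K\right) 8 = \left(\left(1 + m\right)^{2} + 6 K\right) 8 = 8 \left(1 + m\right)^{2} + 48 K$)
$\sqrt{-492147 + \left(-173505 + \frac{1}{55895 + 14340}\right) \left(t{\left(-204,341 \right)} + 144038\right)} = \sqrt{-492147 + \left(-173505 + \frac{1}{55895 + 14340}\right) \left(\left(8 \left(1 - 204\right)^{2} + 48 \cdot 341\right) + 144038\right)} = \sqrt{-492147 + \left(-173505 + \frac{1}{70235}\right) \left(\left(8 \left(-203\right)^{2} + 16368\right) + 144038\right)} = \sqrt{-492147 + \left(-173505 + \frac{1}{70235}\right) \left(\left(8 \cdot 41209 + 16368\right) + 144038\right)} = \sqrt{-492147 - \frac{12186123674 \left(\left(329672 + 16368\right) + 144038\right)}{70235}} = \sqrt{-492147 - \frac{12186123674 \left(346040 + 144038\right)}{70235}} = \sqrt{-492147 - \frac{5972151117906572}{70235}} = \sqrt{- \frac{5972185683851117}{70235}} = \frac{i \sqrt{419456461505283202495}}{70235}$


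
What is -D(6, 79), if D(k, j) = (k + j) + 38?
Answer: -123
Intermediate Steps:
D(k, j) = 38 + j + k (D(k, j) = (j + k) + 38 = 38 + j + k)
-D(6, 79) = -(38 + 79 + 6) = -1*123 = -123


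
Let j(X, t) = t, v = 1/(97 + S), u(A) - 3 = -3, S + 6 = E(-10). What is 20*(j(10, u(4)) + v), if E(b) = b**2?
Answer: 20/191 ≈ 0.10471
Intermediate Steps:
S = 94 (S = -6 + (-10)**2 = -6 + 100 = 94)
u(A) = 0 (u(A) = 3 - 3 = 0)
v = 1/191 (v = 1/(97 + 94) = 1/191 ≈ 0.0052356)
20*(j(10, u(4)) + v) = 20*(0 + 1/191) = 20*(1/191) = 20/191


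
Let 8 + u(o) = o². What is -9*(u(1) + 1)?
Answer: 54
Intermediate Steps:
u(o) = -8 + o²
-9*(u(1) + 1) = -9*((-8 + 1²) + 1) = -9*((-8 + 1) + 1) = -9*(-7 + 1) = -9*(-6) = 54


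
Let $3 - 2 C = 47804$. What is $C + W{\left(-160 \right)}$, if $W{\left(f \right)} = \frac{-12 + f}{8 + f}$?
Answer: $- \frac{454088}{19} \approx -23899.0$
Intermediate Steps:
$W{\left(f \right)} = \frac{-12 + f}{8 + f}$
$C = - \frac{47801}{2}$ ($C = \frac{3}{2} - 23902 = - \frac{47801}{2} \approx -23901.0$)
$C + W{\left(-160 \right)} = - \frac{47801}{2} + \frac{-12 - 160}{8 - 160} = - \frac{47801}{2} + \frac{1}{-152} \left(-172\right) = - \frac{47801}{2} - - \frac{43}{38} = - \frac{47801}{2} + \frac{43}{38} = - \frac{454088}{19}$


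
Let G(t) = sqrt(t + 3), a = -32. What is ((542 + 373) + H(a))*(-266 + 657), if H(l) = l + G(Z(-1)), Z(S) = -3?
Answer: 345253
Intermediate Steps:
G(t) = sqrt(3 + t)
H(l) = l (H(l) = l + sqrt(3 - 3) = l + sqrt(0) = l + 0 = l)
((542 + 373) + H(a))*(-266 + 657) = ((542 + 373) - 32)*(-266 + 657) = (915 - 32)*391 = 883*391 = 345253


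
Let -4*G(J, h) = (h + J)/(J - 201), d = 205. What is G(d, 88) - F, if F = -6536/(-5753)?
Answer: -1790205/92048 ≈ -19.449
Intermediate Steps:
G(J, h) = -(J + h)/(4*(-201 + J)) (G(J, h) = -(h + J)/(4*(J - 201)) = -(J + h)/(4*(-201 + J)))
F = 6536/5753 (F = -6536*(-1/5753) = 6536/5753 ≈ 1.1361)
G(d, 88) - F = (-1*205 - 1*88)/(4*(-201 + 205)) - 1*6536/5753 = (1/4)*(-205 - 88)/4 - 6536/5753 = (1/4)*(1/4)*(-293) - 6536/5753 = -293/16 - 6536/5753 = -1790205/92048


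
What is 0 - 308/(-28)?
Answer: 11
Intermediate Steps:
0 - 308/(-28) = 0 - 308*(-1/28) = 0 + 11 = 11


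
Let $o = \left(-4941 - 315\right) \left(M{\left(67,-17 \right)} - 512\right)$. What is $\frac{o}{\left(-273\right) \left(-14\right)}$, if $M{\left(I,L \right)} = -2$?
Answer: $\frac{450264}{637} \approx 706.85$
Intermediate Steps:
$o = 2701584$ ($o = \left(-4941 - 315\right) \left(-2 - 512\right) = \left(-5256\right) \left(-514\right) = 2701584$)
$\frac{o}{\left(-273\right) \left(-14\right)} = \frac{2701584}{\left(-273\right) \left(-14\right)} = \frac{2701584}{3822} = 2701584 \cdot \frac{1}{3822} = \frac{450264}{637}$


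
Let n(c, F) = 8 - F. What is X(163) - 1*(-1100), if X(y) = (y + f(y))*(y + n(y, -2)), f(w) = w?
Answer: 57498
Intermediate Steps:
X(y) = 2*y*(10 + y) (X(y) = (y + y)*(y + (8 - 1*(-2))) = (2*y)*(y + (8 + 2)) = (2*y)*(y + 10) = (2*y)*(10 + y) = 2*y*(10 + y))
X(163) - 1*(-1100) = 2*163*(10 + 163) - 1*(-1100) = 2*163*173 + 1100 = 56398 + 1100 = 57498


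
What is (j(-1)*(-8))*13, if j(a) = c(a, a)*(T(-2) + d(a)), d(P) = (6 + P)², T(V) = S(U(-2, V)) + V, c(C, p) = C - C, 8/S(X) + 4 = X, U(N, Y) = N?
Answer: 0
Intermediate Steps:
S(X) = 8/(-4 + X)
c(C, p) = 0
T(V) = -4/3 + V (T(V) = 8/(-4 - 2) + V = 8/(-6) + V = 8*(-⅙) + V = -4/3 + V)
j(a) = 0 (j(a) = 0*((-4/3 - 2) + (6 + a)²) = 0*(-10/3 + (6 + a)²) = 0)
(j(-1)*(-8))*13 = (0*(-8))*13 = 0*13 = 0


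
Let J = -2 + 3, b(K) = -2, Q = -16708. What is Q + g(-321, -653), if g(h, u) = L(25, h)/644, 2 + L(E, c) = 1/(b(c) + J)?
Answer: -10759955/644 ≈ -16708.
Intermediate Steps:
J = 1
L(E, c) = -3 (L(E, c) = -2 + 1/(-2 + 1) = -2 + 1/(-1) = -2 - 1 = -3)
g(h, u) = -3/644
Q + g(-321, -653) = -16708 - 3/644 = -10759955/644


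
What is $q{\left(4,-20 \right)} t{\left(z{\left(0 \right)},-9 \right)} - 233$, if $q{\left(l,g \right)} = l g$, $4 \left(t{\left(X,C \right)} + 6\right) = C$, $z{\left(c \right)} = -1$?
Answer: $427$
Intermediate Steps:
$t{\left(X,C \right)} = -6 + \frac{C}{4}$
$q{\left(l,g \right)} = g l$
$q{\left(4,-20 \right)} t{\left(z{\left(0 \right)},-9 \right)} - 233 = \left(-20\right) 4 \left(-6 + \frac{1}{4} \left(-9\right)\right) - 233 = - 80 \left(-6 - \frac{9}{4}\right) - 233 = \left(-80\right) \left(- \frac{33}{4}\right) - 233 = 660 - 233 = 427$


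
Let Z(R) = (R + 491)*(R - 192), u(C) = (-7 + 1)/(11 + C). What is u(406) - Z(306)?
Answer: -12629264/139 ≈ -90858.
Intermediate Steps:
u(C) = -6/(11 + C)
Z(R) = (-192 + R)*(491 + R) (Z(R) = (491 + R)*(-192 + R) = (-192 + R)*(491 + R))
u(406) - Z(306) = -6/(11 + 406) - (-94272 + 306² + 299*306) = -6/417 - (-94272 + 93636 + 91494) = -6*1/417 - 1*90858 = -2/139 - 90858 = -12629264/139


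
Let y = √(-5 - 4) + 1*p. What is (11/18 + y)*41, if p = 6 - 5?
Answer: 1189/18 + 123*I ≈ 66.056 + 123.0*I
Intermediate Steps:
p = 1
y = 1 + 3*I (y = √(-5 - 4) + 1*1 = √(-9) + 1 = 3*I + 1 = 1 + 3*I ≈ 1.0 + 3.0*I)
(11/18 + y)*41 = (11/18 + (1 + 3*I))*41 = (29/18 + 3*I)*41 = 1189/18 + 123*I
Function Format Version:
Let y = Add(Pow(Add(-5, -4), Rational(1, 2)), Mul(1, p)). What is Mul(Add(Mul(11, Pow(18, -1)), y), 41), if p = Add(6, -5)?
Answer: Add(Rational(1189, 18), Mul(123, I)) ≈ Add(66.056, Mul(123.00, I))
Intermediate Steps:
p = 1
y = Add(1, Mul(3, I)) (y = Add(Pow(Add(-5, -4), Rational(1, 2)), Mul(1, 1)) = Add(Pow(-9, Rational(1, 2)), 1) = Add(Mul(3, I), 1) = Add(1, Mul(3, I)) ≈ Add(1.0000, Mul(3.0000, I)))
Mul(Add(Mul(11, Pow(18, -1)), y), 41) = Mul(Add(Mul(11, Pow(18, -1)), Add(1, Mul(3, I))), 41) = Mul(Add(Mul(11, Rational(1, 18)), Add(1, Mul(3, I))), 41) = Mul(Add(Rational(11, 18), Add(1, Mul(3, I))), 41) = Mul(Add(Rational(29, 18), Mul(3, I)), 41) = Add(Rational(1189, 18), Mul(123, I))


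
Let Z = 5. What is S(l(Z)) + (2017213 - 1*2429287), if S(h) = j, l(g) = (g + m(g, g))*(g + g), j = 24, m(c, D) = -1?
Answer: -412050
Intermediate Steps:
l(g) = 2*g*(-1 + g) (l(g) = (g - 1)*(g + g) = (-1 + g)*(2*g) = 2*g*(-1 + g))
S(h) = 24
S(l(Z)) + (2017213 - 1*2429287) = 24 + (2017213 - 1*2429287) = 24 + (2017213 - 2429287) = 24 - 412074 = -412050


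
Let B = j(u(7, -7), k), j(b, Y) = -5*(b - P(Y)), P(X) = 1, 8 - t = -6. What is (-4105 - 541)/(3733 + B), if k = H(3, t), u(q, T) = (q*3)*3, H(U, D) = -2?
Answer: -4646/3423 ≈ -1.3573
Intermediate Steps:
t = 14 (t = 8 - 1*(-6) = 8 + 6 = 14)
u(q, T) = 9*q (u(q, T) = (3*q)*3 = 9*q)
k = -2
j(b, Y) = 5 - 5*b (j(b, Y) = -5*(b - 1*1) = -5*(b - 1) = -5*(-1 + b) = 5 - 5*b)
B = -310 (B = 5 - 45*7 = 5 - 5*63 = 5 - 315 = -310)
(-4105 - 541)/(3733 + B) = (-4105 - 541)/(3733 - 310) = -4646/3423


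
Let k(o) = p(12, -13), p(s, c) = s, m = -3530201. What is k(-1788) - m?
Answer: 3530213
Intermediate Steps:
k(o) = 12
k(-1788) - m = 12 - 1*(-3530201) = 12 + 3530201 = 3530213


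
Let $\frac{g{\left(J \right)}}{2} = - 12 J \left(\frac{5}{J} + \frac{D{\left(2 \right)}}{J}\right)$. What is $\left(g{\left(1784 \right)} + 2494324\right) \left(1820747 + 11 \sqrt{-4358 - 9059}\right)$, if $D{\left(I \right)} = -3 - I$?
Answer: $4541532940028 + 27437564 i \sqrt{13417} \approx 4.5415 \cdot 10^{12} + 3.1781 \cdot 10^{9} i$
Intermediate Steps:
$g{\left(J \right)} = 0$ ($g{\left(J \right)} = 2 - 12 J \left(\frac{5}{J} + \frac{-3 - 2}{J}\right) = 2 - 12 J \left(\frac{5}{J} - \frac{5}{J}\right) = 2 - 12 J 0 = 2 \cdot 0 = 0$)
$\left(g{\left(1784 \right)} + 2494324\right) \left(1820747 + 11 \sqrt{-4358 - 9059}\right) = \left(0 + 2494324\right) \left(1820747 + 11 \sqrt{-4358 - 9059}\right) = 2494324 \left(1820747 + 11 \sqrt{-13417}\right) = 2494324 \left(1820747 + 11 i \sqrt{13417}\right) = 4541532940028 + 27437564 i \sqrt{13417}$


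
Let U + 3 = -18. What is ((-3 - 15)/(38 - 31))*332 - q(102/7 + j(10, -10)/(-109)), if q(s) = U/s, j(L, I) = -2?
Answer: -66412671/77924 ≈ -852.28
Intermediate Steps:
U = -21 (U = -3 - 18 = -21)
q(s) = -21/s
((-3 - 15)/(38 - 31))*332 - q(102/7 + j(10, -10)/(-109)) = ((-3 - 15)/(38 - 31))*332 - (-21)/(102/7 - 2/(-109)) = -18/7*332 - (-21)/(102*(1/7) - 2*(-1/109)) = -18*1/7*332 - (-21)/(102/7 + 2/109) = -18/7*332 - (-21)/11132/763 = -5976/7 - (-21)*763/11132 = -5976/7 - 1*(-16023/11132) = -5976/7 + 16023/11132 = -66412671/77924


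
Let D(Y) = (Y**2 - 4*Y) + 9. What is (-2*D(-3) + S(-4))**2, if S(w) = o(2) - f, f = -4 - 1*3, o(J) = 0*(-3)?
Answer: 2809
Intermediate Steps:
o(J) = 0
f = -7 (f = -4 - 3 = -7)
S(w) = 7 (S(w) = 0 - 1*(-7) = 0 + 7 = 7)
D(Y) = 9 + Y**2 - 4*Y
(-2*D(-3) + S(-4))**2 = (-2*(9 + (-3)**2 - 4*(-3)) + 7)**2 = (-2*(9 + 9 + 12) + 7)**2 = (-2*30 + 7)**2 = (-60 + 7)**2 = (-53)**2 = 2809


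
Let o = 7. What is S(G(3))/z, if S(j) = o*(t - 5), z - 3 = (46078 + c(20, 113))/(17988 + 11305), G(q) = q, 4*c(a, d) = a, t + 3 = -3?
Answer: -2255561/133962 ≈ -16.837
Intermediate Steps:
t = -6 (t = -3 - 3 = -6)
c(a, d) = a/4
z = 133962/29293 (z = 3 + (46078 + (¼)*20)/(17988 + 11305) = 3 + (46078 + 5)/29293 = 3 + 46083*(1/29293) = 3 + 46083/29293 = 133962/29293 ≈ 4.5732)
S(j) = -77 (S(j) = 7*(-6 - 5) = 7*(-11) = -77)
S(G(3))/z = -77/133962/29293 = -77*29293/133962 = -2255561/133962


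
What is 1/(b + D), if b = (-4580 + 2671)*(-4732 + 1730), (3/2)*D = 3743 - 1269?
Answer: 3/17197402 ≈ 1.7444e-7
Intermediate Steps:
D = 4948/3 (D = 2*(3743 - 1269)/3 = (2/3)*2474 = 4948/3 ≈ 1649.3)
b = 5730818 (b = -1909*(-3002) = 5730818)
1/(b + D) = 1/(5730818 + 4948/3) = 1/(17197402/3) = 3/17197402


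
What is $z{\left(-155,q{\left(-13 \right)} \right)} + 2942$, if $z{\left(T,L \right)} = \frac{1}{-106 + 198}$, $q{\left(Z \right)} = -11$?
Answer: $\frac{270665}{92} \approx 2942.0$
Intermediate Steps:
$z{\left(T,L \right)} = \frac{1}{92}$
$z{\left(-155,q{\left(-13 \right)} \right)} + 2942 = \frac{1}{92} + 2942 = \frac{270665}{92}$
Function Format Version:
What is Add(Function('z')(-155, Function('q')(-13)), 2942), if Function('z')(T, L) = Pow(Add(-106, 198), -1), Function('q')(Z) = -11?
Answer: Rational(270665, 92) ≈ 2942.0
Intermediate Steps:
Function('z')(T, L) = Rational(1, 92) (Function('z')(T, L) = Pow(92, -1) = Rational(1, 92))
Add(Function('z')(-155, Function('q')(-13)), 2942) = Add(Rational(1, 92), 2942) = Rational(270665, 92)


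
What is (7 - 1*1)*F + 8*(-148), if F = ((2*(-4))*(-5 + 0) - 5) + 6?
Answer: -938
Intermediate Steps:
F = 41 (F = (-8*(-5) - 5) + 6 = (40 - 5) + 6 = 35 + 6 = 41)
(7 - 1*1)*F + 8*(-148) = (7 - 1*1)*41 + 8*(-148) = (7 - 1)*41 - 1184 = 6*41 - 1184 = 246 - 1184 = -938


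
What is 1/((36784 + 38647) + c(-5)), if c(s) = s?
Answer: 1/75426 ≈ 1.3258e-5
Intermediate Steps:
1/((36784 + 38647) + c(-5)) = 1/((36784 + 38647) - 5) = 1/(75431 - 5) = 1/75426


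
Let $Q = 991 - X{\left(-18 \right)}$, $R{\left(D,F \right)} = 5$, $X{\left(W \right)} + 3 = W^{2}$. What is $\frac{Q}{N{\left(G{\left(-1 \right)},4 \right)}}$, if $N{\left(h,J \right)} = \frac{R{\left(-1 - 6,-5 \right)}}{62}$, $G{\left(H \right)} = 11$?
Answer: $8308$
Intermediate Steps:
$X{\left(W \right)} = -3 + W^{2}$
$N{\left(h,J \right)} = \frac{5}{62}$
$Q = 670$ ($Q = 991 - \left(-3 + \left(-18\right)^{2}\right) = 991 - \left(-3 + 324\right) = 991 - 321 = 670$)
$\frac{Q}{N{\left(G{\left(-1 \right)},4 \right)}} = \frac{670}{\frac{5}{62}} = 670 \cdot \frac{62}{5} = 8308$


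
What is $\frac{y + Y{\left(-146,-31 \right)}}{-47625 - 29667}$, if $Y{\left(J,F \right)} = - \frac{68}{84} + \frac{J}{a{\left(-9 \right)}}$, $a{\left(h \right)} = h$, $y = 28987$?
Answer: $- \frac{456788}{1217349} \approx -0.37523$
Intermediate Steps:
$Y{\left(J,F \right)} = - \frac{17}{21} - \frac{J}{9}$ ($Y{\left(J,F \right)} = - \frac{68}{84} + \frac{J}{-9} = \left(-68\right) \frac{1}{84} + J \left(- \frac{1}{9}\right) = - \frac{17}{21} - \frac{J}{9}$)
$\frac{y + Y{\left(-146,-31 \right)}}{-47625 - 29667} = \frac{28987 - - \frac{971}{63}}{-47625 - 29667} = \frac{28987 + \left(- \frac{17}{21} + \frac{146}{9}\right)}{-77292} = \left(28987 + \frac{971}{63}\right) \left(- \frac{1}{77292}\right) = \frac{1827152}{63} \left(- \frac{1}{77292}\right) = - \frac{456788}{1217349}$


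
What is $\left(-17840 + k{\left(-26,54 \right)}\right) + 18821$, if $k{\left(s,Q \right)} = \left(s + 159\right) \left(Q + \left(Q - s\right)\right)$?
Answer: $18803$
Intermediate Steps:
$k{\left(s,Q \right)} = \left(159 + s\right) \left(- s + 2 Q\right)$
$\left(-17840 + k{\left(-26,54 \right)}\right) + 18821 = \left(-17840 + \left(- \left(-26\right)^{2} - -4134 + 318 \cdot 54 + 2 \cdot 54 \left(-26\right)\right)\right) + 18821 = \left(-17840 + \left(\left(-1\right) 676 + 4134 + 17172 - 2808\right)\right) + 18821 = \left(-17840 + \left(-676 + 4134 + 17172 - 2808\right)\right) + 18821 = \left(-17840 + 17822\right) + 18821 = -18 + 18821 = 18803$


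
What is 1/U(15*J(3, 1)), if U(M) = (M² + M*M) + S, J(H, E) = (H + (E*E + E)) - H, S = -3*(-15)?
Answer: 1/1845 ≈ 0.00054201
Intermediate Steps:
S = 45
J(H, E) = E + E² (J(H, E) = (H + (E² + E)) - H = (H + (E + E²)) - H = (E + H + E²) - H = E + E²)
U(M) = 45 + 2*M² (U(M) = (M² + M*M) + 45 = (M² + M²) + 45 = 2*M² + 45 = 45 + 2*M²)
1/U(15*J(3, 1)) = 1/(45 + 2*(15*(1*(1 + 1)))²) = 1/(45 + 2*(15*(1*2))²) = 1/(45 + 2*(15*2)²) = 1/(45 + 2*30²) = 1/(45 + 2*900) = 1/(45 + 1800) = 1/1845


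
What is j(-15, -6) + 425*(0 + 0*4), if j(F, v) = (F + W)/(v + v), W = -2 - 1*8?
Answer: 25/12 ≈ 2.0833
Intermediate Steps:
W = -10 (W = -2 - 8 = -10)
j(F, v) = (-10 + F)/(2*v) (j(F, v) = (F - 10)/(v + v) = (-10 + F)/((2*v)) = (-10 + F)*(1/(2*v)) = (-10 + F)/(2*v))
j(-15, -6) + 425*(0 + 0*4) = (½)*(-10 - 15)/(-6) + 425*(0 + 0*4) = (½)*(-⅙)*(-25) + 425*(0 + 0) = 25/12 + 425*0 = 25/12 + 0 = 25/12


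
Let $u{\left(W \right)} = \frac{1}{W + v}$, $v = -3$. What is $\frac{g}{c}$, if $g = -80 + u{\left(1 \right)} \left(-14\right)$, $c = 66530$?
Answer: $- \frac{73}{66530} \approx -0.0010972$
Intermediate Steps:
$u{\left(W \right)} = \frac{1}{-3 + W}$ ($u{\left(W \right)} = \frac{1}{W - 3} = \frac{1}{-3 + W}$)
$g = -73$ ($g = -80 + \frac{1}{-3 + 1} \left(-14\right) = -80 + \frac{1}{-2} \left(-14\right) = -80 - -7 = -80 + 7 = -73$)
$\frac{g}{c} = - \frac{73}{66530}$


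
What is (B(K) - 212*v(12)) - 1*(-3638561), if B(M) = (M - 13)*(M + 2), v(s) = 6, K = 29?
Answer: 3637785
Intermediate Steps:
B(M) = (-13 + M)*(2 + M)
(B(K) - 212*v(12)) - 1*(-3638561) = ((-26 + 29² - 11*29) - 212*6) - 1*(-3638561) = ((-26 + 841 - 319) - 1272) + 3638561 = (496 - 1272) + 3638561 = -776 + 3638561 = 3637785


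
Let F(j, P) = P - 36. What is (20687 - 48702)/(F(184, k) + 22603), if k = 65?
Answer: -28015/22632 ≈ -1.2378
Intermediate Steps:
F(j, P) = -36 + P
(20687 - 48702)/(F(184, k) + 22603) = (20687 - 48702)/((-36 + 65) + 22603) = -28015/(29 + 22603) = -28015/22632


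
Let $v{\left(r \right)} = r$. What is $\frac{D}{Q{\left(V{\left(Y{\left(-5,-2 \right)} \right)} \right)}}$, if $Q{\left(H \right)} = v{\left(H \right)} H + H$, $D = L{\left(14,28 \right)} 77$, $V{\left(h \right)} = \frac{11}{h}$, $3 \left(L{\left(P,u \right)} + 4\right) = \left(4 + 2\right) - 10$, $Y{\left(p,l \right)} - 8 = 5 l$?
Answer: $- \frac{448}{27} \approx -16.593$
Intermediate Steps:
$Y{\left(p,l \right)} = 8 + 5 l$
$L{\left(P,u \right)} = - \frac{16}{3}$ ($L{\left(P,u \right)} = -4 + \frac{\left(4 + 2\right) - 10}{3} = -4 + \frac{6 - 10}{3} = -4 + \frac{1}{3} \left(-4\right) = -4 - \frac{4}{3} = - \frac{16}{3}$)
$D = - \frac{1232}{3}$ ($D = \left(- \frac{16}{3}\right) 77 = - \frac{1232}{3} \approx -410.67$)
$Q{\left(H \right)} = H + H^{2}$ ($Q{\left(H \right)} = H H + H = H^{2} + H = H + H^{2}$)
$\frac{D}{Q{\left(V{\left(Y{\left(-5,-2 \right)} \right)} \right)}} = - \frac{1232}{3 \frac{11}{8 + 5 \left(-2\right)} \left(1 + \frac{11}{8 + 5 \left(-2\right)}\right)} = - \frac{1232}{3 \frac{11}{8 - 10} \left(1 + \frac{11}{8 - 10}\right)} = - \frac{1232}{3 \frac{11}{-2} \left(1 + \frac{11}{-2}\right)} = - \frac{1232}{3 \cdot 11 \left(- \frac{1}{2}\right) \left(1 + 11 \left(- \frac{1}{2}\right)\right)} = - \frac{1232}{3 \left(- \frac{11 \left(1 - \frac{11}{2}\right)}{2}\right)} = - \frac{1232}{3 \left(\left(- \frac{11}{2}\right) \left(- \frac{9}{2}\right)\right)} = - \frac{1232}{3 \cdot \frac{99}{4}} = \left(- \frac{1232}{3}\right) \frac{4}{99} = - \frac{448}{27}$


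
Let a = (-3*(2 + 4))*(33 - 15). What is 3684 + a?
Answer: 3360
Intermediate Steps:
a = -324 (a = -3*6*18 = -18*18 = -324)
3684 + a = 3684 - 324 = 3360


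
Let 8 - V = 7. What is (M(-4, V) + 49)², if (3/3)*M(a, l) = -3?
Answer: 2116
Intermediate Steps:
V = 1 (V = 8 - 1*7 = 8 - 7 = 1)
M(a, l) = -3
(M(-4, V) + 49)² = (-3 + 49)² = 46² = 2116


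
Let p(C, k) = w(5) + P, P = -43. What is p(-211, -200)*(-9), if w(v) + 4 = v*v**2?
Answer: -702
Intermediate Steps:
w(v) = -4 + v**3 (w(v) = -4 + v*v**2 = -4 + v**3)
p(C, k) = 78 (p(C, k) = (-4 + 5**3) - 43 = (-4 + 125) - 43 = 121 - 43 = 78)
p(-211, -200)*(-9) = 78*(-9) = -702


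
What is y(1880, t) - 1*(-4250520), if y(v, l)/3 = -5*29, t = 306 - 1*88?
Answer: 4250085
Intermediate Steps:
t = 218 (t = 306 - 88 = 218)
y(v, l) = -435 (y(v, l) = 3*(-5*29) = 3*(-145) = -435)
y(1880, t) - 1*(-4250520) = -435 - 1*(-4250520) = -435 + 4250520 = 4250085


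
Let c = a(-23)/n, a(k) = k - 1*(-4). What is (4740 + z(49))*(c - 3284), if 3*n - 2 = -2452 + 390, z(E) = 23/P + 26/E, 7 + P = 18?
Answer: -17293143388359/1110340 ≈ -1.5575e+7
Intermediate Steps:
P = 11 (P = -7 + 18 = 11)
z(E) = 23/11 + 26/E
a(k) = 4 + k (a(k) = k + 4 = 4 + k)
n = -2060/3 (n = ⅔ + (-2452 + 390)/3 = ⅔ + (⅓)*(-2062) = ⅔ - 2062/3 = -2060/3 ≈ -686.67)
c = 57/2060 (c = (4 - 23)/(-2060/3) = -19*(-3/2060) = 57/2060 ≈ 0.027670)
(4740 + z(49))*(c - 3284) = (4740 + (23/11 + 26/49))*(57/2060 - 3284) = (4740 + (23/11 + 26*(1/49)))*(-6764983/2060) = (4740 + (23/11 + 26/49))*(-6764983/2060) = (4740 + 1413/539)*(-6764983/2060) = (2556273/539)*(-6764983/2060) = -17293143388359/1110340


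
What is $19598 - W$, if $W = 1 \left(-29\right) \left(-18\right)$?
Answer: $19076$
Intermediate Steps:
$W = 522$ ($W = \left(-29\right) \left(-18\right) = 522$)
$19598 - W = 19598 - 522 = 19076$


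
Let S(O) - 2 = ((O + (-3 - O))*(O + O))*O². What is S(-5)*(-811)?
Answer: -609872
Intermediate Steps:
S(O) = 2 - 6*O³ (S(O) = 2 + ((O + (-3 - O))*(O + O))*O² = 2 + (-6*O)*O² = 2 - 6*O³)
S(-5)*(-811) = (2 - 6*(-5)³)*(-811) = (2 - 6*(-125))*(-811) = (2 + 750)*(-811) = 752*(-811) = -609872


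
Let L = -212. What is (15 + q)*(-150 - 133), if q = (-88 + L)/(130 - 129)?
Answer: 80655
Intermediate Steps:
q = -300 (q = (-88 - 212)/(130 - 129) = -300/1 = -300*1 = -300)
(15 + q)*(-150 - 133) = (15 - 300)*(-150 - 133) = -285*(-283) = 80655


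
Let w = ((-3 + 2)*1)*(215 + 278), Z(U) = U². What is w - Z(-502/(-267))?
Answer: -35397481/71289 ≈ -496.54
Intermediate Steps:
w = -493 (w = -1*1*493 = -1*493 = -493)
w - Z(-502/(-267)) = -493 - (-502/(-267))² = -493 - (-502*(-1/267))² = -493 - (502/267)² = -493 - 1*252004/71289 = -493 - 252004/71289 = -35397481/71289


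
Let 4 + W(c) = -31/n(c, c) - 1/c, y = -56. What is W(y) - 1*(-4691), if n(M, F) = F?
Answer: 32813/7 ≈ 4687.6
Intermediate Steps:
W(c) = -4 - 32/c (W(c) = -4 + (-31/c - 1/c) = -4 - 32/c)
W(y) - 1*(-4691) = (-4 - 32/(-56)) - 1*(-4691) = (-4 - 32*(-1/56)) + 4691 = (-4 + 4/7) + 4691 = -24/7 + 4691 = 32813/7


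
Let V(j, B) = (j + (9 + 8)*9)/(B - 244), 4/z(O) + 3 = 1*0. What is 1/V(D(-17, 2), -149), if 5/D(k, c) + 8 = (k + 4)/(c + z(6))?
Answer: -4323/1681 ≈ -2.5717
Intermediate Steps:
z(O) = -4/3 (z(O) = 4/(-3 + 1*0) = 4/(-3 + 0) = 4/(-3) = 4*(-1/3) = -4/3)
D(k, c) = 5/(-8 + (4 + k)/(-4/3 + c)) (D(k, c) = 5/(-8 + (k + 4)/(c - 4/3)) = 5/(-8 + (4 + k)/(-4/3 + c)))
V(j, B) = (153 + j)/(-244 + B) (V(j, B) = (j + 17*9)/(-244 + B) = (j + 153)/(-244 + B) = (153 + j)/(-244 + B))
1/V(D(-17, 2), -149) = 1/((153 + 5*(-4 + 3*2)/(44 - 24*2 + 3*(-17)))/(-244 - 149)) = 1/((153 + 5*(-4 + 6)/(44 - 48 - 51))/(-393)) = 1/(-(153 + 5*2/(-55))/393) = 1/(-(153 + 5*(-1/55)*2)/393) = 1/(-(153 - 2/11)/393) = 1/(-1/393*1681/11) = 1/(-1681/4323) = -4323/1681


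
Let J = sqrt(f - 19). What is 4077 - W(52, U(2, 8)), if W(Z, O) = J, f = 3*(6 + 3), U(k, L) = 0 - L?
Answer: 4077 - 2*sqrt(2) ≈ 4074.2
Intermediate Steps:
U(k, L) = -L
f = 27 (f = 3*9 = 27)
J = 2*sqrt(2) (J = sqrt(27 - 19) = sqrt(8) = 2*sqrt(2) ≈ 2.8284)
W(Z, O) = 2*sqrt(2)
4077 - W(52, U(2, 8)) = 4077 - 2*sqrt(2)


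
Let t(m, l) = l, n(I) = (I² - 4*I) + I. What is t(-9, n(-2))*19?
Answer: 190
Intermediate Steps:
n(I) = I² - 3*I
t(-9, n(-2))*19 = -2*(-3 - 2)*19 = -2*(-5)*19 = 10*19 = 190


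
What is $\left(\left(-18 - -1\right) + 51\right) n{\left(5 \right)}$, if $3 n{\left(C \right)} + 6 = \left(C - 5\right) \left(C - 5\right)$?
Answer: $-68$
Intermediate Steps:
$n{\left(C \right)} = -2 + \frac{\left(-5 + C\right)^{2}}{3}$ ($n{\left(C \right)} = -2 + \frac{\left(C - 5\right) \left(C - 5\right)}{3} = -2 + \frac{\left(-5 + C\right) \left(-5 + C\right)}{3} = -2 + \frac{\left(-5 + C\right)^{2}}{3}$)
$\left(\left(-18 - -1\right) + 51\right) n{\left(5 \right)} = \left(\left(-18 - -1\right) + 51\right) \left(-2 + \frac{\left(-5 + 5\right)^{2}}{3}\right) = \left(\left(-18 + \left(-6 + 7\right)\right) + 51\right) \left(-2 + \frac{0^{2}}{3}\right) = \left(\left(-18 + 1\right) + 51\right) \left(-2 + \frac{1}{3} \cdot 0\right) = \left(-17 + 51\right) \left(-2 + 0\right) = 34 \left(-2\right) = -68$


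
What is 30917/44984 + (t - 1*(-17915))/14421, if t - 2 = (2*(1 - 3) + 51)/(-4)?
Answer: 113754893/58974024 ≈ 1.9289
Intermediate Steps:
t = -39/4 (t = 2 + (2*(1 - 3) + 51)/(-4) = 2 - (2*(-2) + 51)/4 = 2 - (-4 + 51)/4 = 2 - ¼*47 = 2 - 47/4 = -39/4 ≈ -9.7500)
30917/44984 + (t - 1*(-17915))/14421 = 30917/44984 + (-39/4 - 1*(-17915))/14421 = 30917*(1/44984) + (-39/4 + 17915)*(1/14421) = 30917/44984 + (71621/4)*(1/14421) = 30917/44984 + 6511/5244 = 113754893/58974024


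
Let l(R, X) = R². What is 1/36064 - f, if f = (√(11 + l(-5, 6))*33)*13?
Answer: -92828735/36064 ≈ -2574.0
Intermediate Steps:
f = 2574 (f = (√(11 + (-5)²)*33)*13 = (√(11 + 25)*33)*13 = (√36*33)*13 = (6*33)*13 = 198*13 = 2574)
1/36064 - f = 1/36064 - 1*2574 = 1/36064 - 2574 = -92828735/36064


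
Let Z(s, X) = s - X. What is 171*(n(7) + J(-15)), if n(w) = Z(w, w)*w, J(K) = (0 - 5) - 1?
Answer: -1026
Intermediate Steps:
J(K) = -6 (J(K) = -5 - 1 = -6)
n(w) = 0 (n(w) = (w - w)*w = 0*w = 0)
171*(n(7) + J(-15)) = 171*(0 - 6) = 171*(-6) = -1026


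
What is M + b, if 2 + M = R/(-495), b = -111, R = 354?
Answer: -18763/165 ≈ -113.72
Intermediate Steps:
M = -448/165 (M = -2 + 354/(-495) = -2 + 354*(-1/495) = -2 - 118/165 = -448/165 ≈ -2.7152)
M + b = -448/165 - 111 = -18763/165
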